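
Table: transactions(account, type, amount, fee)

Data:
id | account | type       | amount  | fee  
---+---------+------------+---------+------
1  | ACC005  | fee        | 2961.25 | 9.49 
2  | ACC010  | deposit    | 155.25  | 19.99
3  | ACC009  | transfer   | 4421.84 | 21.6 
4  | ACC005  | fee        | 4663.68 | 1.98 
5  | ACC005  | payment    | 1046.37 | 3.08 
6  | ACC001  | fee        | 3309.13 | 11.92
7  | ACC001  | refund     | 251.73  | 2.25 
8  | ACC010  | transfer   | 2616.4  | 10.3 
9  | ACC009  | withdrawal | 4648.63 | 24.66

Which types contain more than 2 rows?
SELECT type, COUNT(*) as cnt
FROM transactions
GROUP BY type
HAVING COUNT(*) > 2

Result:
  fee: 3

Note: HAVING filters groups after aggregation, WHERE filters rows before.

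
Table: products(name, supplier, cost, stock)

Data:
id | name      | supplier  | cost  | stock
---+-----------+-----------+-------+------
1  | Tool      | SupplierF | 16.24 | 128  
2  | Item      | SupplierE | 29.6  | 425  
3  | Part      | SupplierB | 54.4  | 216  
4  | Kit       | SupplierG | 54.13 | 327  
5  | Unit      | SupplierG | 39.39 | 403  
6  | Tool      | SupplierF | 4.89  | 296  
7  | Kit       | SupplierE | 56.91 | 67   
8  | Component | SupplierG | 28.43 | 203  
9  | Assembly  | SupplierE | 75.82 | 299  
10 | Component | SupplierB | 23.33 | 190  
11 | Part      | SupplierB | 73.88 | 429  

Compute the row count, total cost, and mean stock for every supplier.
SELECT supplier,
       COUNT(*) as cnt,
       SUM(cost) as total_cost,
       AVG(stock) as avg_stock
FROM products
GROUP BY supplier

Result:
  SupplierB: 3 records, 151.61 total cost, 278.33 avg stock
  SupplierE: 3 records, 162.33 total cost, 263.67 avg stock
  SupplierF: 2 records, 21.13 total cost, 212.00 avg stock
  SupplierG: 3 records, 121.95 total cost, 311.00 avg stock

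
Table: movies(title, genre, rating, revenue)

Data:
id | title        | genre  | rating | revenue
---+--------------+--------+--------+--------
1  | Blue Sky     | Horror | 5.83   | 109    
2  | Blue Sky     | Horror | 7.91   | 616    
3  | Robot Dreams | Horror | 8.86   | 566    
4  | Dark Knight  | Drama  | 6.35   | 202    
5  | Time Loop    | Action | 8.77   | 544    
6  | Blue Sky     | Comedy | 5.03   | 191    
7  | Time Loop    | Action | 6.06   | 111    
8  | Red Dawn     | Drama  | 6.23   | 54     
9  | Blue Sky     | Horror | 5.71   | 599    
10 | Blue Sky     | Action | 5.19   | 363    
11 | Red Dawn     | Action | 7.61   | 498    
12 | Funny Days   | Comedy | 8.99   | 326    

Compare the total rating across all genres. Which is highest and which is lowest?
SELECT genre, SUM(rating)
FROM movies
GROUP BY genre
ORDER BY SUM(rating)

All groups:
  Drama: 12.58
  Comedy: 14.02
  Action: 27.63
  Horror: 28.31

Highest: Horror (28.31)
Lowest: Drama (12.58)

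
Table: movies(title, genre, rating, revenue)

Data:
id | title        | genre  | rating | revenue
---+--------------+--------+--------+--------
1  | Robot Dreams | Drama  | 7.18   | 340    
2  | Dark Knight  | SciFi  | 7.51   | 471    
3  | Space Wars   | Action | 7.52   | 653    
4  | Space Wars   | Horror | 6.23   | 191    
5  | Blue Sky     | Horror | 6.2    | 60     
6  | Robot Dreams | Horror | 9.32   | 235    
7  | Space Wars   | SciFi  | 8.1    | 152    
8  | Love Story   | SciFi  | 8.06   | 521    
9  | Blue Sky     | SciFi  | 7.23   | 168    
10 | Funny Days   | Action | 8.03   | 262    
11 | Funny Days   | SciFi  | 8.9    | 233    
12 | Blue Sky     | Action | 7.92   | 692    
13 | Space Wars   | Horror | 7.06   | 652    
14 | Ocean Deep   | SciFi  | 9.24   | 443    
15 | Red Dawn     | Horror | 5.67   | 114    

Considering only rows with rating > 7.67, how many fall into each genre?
SELECT genre, COUNT(*)
FROM movies
WHERE rating > 7.67
GROUP BY genre

Note: WHERE filters rows before grouping.

Result:
  Action: 2
  Horror: 1
  SciFi: 4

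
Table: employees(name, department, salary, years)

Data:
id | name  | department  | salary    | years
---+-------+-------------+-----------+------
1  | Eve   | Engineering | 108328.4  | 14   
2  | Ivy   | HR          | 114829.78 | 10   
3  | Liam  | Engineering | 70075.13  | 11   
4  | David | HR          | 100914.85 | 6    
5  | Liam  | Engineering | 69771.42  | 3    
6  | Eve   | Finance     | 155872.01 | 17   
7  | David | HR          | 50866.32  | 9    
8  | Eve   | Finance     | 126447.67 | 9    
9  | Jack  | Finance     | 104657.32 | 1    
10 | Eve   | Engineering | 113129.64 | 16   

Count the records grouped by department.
SELECT department, COUNT(*) as count
FROM employees
GROUP BY department

Result:
  Engineering: 4
  Finance: 3
  HR: 3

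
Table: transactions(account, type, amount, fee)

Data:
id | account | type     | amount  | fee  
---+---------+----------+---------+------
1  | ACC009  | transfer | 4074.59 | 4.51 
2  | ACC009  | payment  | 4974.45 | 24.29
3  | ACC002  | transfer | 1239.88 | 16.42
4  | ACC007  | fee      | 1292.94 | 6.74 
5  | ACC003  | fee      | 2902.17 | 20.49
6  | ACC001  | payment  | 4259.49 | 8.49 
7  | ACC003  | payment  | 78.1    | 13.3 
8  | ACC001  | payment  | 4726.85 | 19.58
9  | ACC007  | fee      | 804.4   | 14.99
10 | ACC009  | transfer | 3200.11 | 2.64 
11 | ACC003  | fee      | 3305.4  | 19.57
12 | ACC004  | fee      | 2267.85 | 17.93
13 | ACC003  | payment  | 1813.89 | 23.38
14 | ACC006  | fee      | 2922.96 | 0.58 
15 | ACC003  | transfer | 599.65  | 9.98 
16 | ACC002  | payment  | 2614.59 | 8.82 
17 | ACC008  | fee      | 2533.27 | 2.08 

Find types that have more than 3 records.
SELECT type, COUNT(*) as cnt
FROM transactions
GROUP BY type
HAVING COUNT(*) > 3

Result:
  fee: 7
  payment: 6
  transfer: 4

Note: HAVING filters groups after aggregation, WHERE filters rows before.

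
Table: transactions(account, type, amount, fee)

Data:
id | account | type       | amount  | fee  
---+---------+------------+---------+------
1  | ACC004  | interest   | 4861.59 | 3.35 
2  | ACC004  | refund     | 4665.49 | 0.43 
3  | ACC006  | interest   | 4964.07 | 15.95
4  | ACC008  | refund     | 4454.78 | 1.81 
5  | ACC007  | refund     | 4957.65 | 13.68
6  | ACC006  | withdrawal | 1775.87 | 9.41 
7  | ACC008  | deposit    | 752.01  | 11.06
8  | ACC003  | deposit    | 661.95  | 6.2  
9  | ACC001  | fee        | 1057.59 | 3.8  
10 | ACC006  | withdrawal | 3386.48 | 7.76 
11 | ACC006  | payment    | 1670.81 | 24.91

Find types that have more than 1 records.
SELECT type, COUNT(*) as cnt
FROM transactions
GROUP BY type
HAVING COUNT(*) > 1

Result:
  deposit: 2
  interest: 2
  refund: 3
  withdrawal: 2

Note: HAVING filters groups after aggregation, WHERE filters rows before.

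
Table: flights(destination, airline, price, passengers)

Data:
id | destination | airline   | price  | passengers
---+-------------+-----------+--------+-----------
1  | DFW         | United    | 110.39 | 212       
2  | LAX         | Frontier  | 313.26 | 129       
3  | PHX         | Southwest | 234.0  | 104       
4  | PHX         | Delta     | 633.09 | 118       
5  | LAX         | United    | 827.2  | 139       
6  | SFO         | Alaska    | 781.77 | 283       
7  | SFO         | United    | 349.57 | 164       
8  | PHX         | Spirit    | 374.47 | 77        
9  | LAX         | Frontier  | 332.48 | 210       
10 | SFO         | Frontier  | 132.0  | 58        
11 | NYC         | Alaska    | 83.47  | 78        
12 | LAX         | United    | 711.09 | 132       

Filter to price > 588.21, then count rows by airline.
SELECT airline, COUNT(*)
FROM flights
WHERE price > 588.21
GROUP BY airline

Note: WHERE filters rows before grouping.

Result:
  Alaska: 1
  Delta: 1
  United: 2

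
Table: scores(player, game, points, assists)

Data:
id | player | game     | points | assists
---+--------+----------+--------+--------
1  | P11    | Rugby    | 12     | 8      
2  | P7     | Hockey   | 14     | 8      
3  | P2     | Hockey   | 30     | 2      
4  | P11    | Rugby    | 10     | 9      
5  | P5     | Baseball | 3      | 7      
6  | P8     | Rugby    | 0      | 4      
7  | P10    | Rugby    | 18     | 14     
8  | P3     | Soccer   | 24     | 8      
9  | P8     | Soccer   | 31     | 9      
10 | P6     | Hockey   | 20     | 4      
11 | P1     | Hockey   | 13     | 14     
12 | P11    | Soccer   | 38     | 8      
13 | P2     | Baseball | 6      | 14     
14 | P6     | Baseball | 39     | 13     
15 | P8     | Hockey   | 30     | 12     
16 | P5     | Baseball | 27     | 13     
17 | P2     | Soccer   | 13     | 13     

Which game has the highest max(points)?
SELECT game, MAX(points) as val
FROM scores
GROUP BY game
ORDER BY val DESC
LIMIT 1

Result: Baseball with max(points) = 39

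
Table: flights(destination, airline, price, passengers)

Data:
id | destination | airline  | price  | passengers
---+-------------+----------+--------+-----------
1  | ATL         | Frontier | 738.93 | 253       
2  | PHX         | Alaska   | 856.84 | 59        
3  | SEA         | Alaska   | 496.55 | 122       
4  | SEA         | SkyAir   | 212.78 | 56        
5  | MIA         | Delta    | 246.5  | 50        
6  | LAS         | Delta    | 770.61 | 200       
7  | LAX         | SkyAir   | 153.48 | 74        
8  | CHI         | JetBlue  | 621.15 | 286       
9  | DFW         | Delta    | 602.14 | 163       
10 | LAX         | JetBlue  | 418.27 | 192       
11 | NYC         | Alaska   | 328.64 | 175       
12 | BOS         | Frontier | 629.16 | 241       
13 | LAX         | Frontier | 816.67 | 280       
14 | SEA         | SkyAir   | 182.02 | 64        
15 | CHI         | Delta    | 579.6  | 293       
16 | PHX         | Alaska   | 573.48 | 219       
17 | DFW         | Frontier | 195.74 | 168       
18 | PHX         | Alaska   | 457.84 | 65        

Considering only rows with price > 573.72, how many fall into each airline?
SELECT airline, COUNT(*)
FROM flights
WHERE price > 573.72
GROUP BY airline

Note: WHERE filters rows before grouping.

Result:
  Alaska: 1
  Delta: 3
  Frontier: 3
  JetBlue: 1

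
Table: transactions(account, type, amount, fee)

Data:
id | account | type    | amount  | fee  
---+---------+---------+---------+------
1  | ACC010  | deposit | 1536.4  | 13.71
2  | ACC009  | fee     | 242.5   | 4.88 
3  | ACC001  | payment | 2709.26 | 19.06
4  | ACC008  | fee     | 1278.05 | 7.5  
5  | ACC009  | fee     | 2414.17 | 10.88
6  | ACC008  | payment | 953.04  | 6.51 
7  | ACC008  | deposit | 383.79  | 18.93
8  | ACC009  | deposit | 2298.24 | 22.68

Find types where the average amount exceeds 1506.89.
SELECT type, AVG(amount)
FROM transactions
GROUP BY type
HAVING AVG(amount) > 1506.89

Result:
  payment: avg=1831.15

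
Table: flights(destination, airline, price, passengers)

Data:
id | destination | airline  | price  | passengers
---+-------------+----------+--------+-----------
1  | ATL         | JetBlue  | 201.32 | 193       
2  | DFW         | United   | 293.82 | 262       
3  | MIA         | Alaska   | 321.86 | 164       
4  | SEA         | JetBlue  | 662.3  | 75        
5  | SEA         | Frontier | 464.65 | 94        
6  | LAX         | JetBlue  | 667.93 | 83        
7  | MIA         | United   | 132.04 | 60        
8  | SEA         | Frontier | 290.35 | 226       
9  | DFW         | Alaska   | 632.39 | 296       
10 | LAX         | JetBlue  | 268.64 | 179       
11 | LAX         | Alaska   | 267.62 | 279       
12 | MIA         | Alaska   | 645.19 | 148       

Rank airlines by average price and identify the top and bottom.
SELECT airline, AVG(price)
FROM flights
GROUP BY airline
ORDER BY AVG(price)

All groups:
  United: 212.93
  Frontier: 377.50
  JetBlue: 450.05
  Alaska: 466.77

Highest: Alaska (466.77)
Lowest: United (212.93)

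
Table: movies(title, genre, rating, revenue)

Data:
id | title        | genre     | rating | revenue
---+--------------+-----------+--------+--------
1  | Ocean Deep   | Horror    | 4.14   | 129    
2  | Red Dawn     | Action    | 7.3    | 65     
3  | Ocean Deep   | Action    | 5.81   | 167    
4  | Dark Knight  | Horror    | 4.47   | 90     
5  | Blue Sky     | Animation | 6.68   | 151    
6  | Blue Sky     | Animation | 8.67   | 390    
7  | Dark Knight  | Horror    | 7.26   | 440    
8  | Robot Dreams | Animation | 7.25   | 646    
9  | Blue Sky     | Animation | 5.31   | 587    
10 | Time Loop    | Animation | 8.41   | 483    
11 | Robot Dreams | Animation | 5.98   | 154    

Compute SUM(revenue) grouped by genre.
SELECT genre, SUM(revenue) as result
FROM movies
GROUP BY genre

Result:
  Action: 232
  Animation: 2411
  Horror: 659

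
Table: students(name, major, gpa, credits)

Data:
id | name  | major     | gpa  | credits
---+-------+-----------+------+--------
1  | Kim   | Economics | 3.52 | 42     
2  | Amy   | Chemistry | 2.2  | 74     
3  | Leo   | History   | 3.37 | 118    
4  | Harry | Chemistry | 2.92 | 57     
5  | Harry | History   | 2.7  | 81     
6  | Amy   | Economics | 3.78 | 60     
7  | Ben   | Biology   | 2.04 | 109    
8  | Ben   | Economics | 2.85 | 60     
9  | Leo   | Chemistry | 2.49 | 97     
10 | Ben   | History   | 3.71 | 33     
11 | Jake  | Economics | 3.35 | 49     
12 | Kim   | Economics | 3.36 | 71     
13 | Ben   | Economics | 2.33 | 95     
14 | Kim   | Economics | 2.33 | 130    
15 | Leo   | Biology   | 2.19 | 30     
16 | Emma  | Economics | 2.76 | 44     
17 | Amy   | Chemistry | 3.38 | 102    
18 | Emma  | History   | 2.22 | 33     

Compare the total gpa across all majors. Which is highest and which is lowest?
SELECT major, SUM(gpa)
FROM students
GROUP BY major
ORDER BY SUM(gpa)

All groups:
  Biology: 4.23
  Chemistry: 10.99
  History: 12.00
  Economics: 24.28

Highest: Economics (24.28)
Lowest: Biology (4.23)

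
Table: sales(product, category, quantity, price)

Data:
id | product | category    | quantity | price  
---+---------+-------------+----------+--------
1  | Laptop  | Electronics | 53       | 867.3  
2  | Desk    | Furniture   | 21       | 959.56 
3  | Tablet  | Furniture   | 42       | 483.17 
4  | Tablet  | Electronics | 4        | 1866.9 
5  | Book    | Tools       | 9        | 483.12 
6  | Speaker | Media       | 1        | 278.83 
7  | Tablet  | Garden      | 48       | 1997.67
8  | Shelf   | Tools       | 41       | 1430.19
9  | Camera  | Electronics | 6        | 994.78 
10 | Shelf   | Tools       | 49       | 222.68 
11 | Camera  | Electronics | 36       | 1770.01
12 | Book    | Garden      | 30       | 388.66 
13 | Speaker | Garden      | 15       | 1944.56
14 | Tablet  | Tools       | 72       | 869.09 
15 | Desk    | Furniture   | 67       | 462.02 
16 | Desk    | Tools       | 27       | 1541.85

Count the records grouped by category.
SELECT category, COUNT(*) as count
FROM sales
GROUP BY category

Result:
  Electronics: 4
  Furniture: 3
  Garden: 3
  Media: 1
  Tools: 5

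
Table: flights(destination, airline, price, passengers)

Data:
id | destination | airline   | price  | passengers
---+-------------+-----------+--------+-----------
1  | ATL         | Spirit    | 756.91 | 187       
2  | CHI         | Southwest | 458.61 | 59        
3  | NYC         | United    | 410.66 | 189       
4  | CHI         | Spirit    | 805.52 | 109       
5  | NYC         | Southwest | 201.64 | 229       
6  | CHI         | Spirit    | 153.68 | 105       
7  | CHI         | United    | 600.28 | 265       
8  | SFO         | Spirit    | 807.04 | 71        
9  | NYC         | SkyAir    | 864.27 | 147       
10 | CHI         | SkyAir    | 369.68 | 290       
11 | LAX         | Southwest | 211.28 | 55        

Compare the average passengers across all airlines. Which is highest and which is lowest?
SELECT airline, AVG(passengers)
FROM flights
GROUP BY airline
ORDER BY AVG(passengers)

All groups:
  Southwest: 114.33
  Spirit: 118.00
  SkyAir: 218.50
  United: 227.00

Highest: United (227.00)
Lowest: Southwest (114.33)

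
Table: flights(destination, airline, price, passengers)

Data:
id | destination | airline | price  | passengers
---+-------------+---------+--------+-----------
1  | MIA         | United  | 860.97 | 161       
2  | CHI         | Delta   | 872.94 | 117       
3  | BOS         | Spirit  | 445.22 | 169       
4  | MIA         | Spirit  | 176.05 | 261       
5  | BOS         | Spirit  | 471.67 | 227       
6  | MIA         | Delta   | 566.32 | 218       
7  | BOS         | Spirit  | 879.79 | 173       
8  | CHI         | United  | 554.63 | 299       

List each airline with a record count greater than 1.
SELECT airline, COUNT(*) as cnt
FROM flights
GROUP BY airline
HAVING COUNT(*) > 1

Result:
  Delta: 2
  Spirit: 4
  United: 2

Note: HAVING filters groups after aggregation, WHERE filters rows before.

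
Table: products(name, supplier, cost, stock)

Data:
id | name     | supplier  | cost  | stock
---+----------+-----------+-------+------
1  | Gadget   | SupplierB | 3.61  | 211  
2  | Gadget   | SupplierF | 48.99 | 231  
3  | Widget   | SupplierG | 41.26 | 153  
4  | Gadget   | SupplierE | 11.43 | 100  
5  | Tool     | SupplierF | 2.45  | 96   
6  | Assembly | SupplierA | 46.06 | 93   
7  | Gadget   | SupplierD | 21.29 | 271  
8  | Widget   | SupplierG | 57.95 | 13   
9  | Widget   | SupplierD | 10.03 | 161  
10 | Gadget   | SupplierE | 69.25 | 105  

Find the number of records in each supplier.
SELECT supplier, COUNT(*) as count
FROM products
GROUP BY supplier

Result:
  SupplierA: 1
  SupplierB: 1
  SupplierD: 2
  SupplierE: 2
  SupplierF: 2
  SupplierG: 2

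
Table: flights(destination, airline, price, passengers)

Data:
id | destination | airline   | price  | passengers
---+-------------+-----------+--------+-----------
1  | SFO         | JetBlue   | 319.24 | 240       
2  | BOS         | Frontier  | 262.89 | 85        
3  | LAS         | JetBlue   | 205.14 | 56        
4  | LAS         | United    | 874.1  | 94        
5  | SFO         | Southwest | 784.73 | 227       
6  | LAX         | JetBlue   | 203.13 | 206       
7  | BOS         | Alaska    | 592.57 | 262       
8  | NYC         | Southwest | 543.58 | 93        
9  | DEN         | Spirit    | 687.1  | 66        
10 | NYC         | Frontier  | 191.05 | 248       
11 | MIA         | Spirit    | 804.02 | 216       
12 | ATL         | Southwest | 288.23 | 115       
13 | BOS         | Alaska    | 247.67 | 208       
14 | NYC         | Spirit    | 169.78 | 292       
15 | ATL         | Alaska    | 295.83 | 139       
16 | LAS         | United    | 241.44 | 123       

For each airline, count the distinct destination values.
SELECT airline, COUNT(DISTINCT destination)
FROM flights
GROUP BY airline

Result:
  Alaska: 2 distinct
  Frontier: 2 distinct
  JetBlue: 3 distinct
  Southwest: 3 distinct
  Spirit: 3 distinct
  United: 1 distinct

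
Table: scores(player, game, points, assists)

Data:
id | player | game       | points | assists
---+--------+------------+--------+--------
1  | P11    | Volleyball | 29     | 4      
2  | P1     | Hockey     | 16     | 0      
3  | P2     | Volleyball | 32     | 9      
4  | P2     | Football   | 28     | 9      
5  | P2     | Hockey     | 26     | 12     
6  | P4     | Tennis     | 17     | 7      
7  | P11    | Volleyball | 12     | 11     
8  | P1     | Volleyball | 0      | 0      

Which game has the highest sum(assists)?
SELECT game, SUM(assists) as val
FROM scores
GROUP BY game
ORDER BY val DESC
LIMIT 1

Result: Volleyball with sum(assists) = 24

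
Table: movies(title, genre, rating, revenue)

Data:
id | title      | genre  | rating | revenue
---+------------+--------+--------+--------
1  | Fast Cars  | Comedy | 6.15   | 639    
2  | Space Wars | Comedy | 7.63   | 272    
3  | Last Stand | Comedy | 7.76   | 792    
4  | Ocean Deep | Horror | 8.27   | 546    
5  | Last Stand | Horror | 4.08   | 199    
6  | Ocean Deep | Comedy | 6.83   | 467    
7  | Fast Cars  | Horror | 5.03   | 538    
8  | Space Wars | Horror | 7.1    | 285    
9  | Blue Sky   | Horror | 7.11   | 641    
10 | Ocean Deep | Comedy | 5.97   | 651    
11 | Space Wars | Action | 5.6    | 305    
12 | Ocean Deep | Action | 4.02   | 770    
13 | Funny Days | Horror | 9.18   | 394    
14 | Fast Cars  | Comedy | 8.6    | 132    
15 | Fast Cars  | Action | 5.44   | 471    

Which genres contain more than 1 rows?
SELECT genre, COUNT(*) as cnt
FROM movies
GROUP BY genre
HAVING COUNT(*) > 1

Result:
  Action: 3
  Comedy: 6
  Horror: 6

Note: HAVING filters groups after aggregation, WHERE filters rows before.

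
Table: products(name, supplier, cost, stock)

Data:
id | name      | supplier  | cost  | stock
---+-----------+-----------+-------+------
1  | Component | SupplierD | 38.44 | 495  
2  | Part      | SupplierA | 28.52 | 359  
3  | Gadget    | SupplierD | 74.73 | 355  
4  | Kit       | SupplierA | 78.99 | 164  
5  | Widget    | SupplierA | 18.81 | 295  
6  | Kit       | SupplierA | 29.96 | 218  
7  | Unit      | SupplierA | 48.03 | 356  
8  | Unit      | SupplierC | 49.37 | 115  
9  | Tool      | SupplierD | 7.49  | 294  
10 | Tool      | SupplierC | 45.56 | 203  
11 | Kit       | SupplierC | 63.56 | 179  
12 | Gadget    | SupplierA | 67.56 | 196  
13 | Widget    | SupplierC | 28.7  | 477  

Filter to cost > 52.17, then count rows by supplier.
SELECT supplier, COUNT(*)
FROM products
WHERE cost > 52.17
GROUP BY supplier

Note: WHERE filters rows before grouping.

Result:
  SupplierA: 2
  SupplierC: 1
  SupplierD: 1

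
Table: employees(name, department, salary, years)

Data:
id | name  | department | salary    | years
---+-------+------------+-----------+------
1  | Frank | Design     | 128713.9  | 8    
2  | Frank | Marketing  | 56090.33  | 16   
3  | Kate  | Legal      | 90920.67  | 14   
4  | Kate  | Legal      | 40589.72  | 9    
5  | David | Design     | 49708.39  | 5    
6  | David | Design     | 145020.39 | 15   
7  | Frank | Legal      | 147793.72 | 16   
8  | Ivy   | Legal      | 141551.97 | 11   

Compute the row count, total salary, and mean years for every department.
SELECT department,
       COUNT(*) as cnt,
       SUM(salary) as total_salary,
       AVG(years) as avg_years
FROM employees
GROUP BY department

Result:
  Design: 3 records, 323442.68 total salary, 9.33 avg years
  Legal: 4 records, 420856.08 total salary, 12.50 avg years
  Marketing: 1 records, 56090.33 total salary, 16.00 avg years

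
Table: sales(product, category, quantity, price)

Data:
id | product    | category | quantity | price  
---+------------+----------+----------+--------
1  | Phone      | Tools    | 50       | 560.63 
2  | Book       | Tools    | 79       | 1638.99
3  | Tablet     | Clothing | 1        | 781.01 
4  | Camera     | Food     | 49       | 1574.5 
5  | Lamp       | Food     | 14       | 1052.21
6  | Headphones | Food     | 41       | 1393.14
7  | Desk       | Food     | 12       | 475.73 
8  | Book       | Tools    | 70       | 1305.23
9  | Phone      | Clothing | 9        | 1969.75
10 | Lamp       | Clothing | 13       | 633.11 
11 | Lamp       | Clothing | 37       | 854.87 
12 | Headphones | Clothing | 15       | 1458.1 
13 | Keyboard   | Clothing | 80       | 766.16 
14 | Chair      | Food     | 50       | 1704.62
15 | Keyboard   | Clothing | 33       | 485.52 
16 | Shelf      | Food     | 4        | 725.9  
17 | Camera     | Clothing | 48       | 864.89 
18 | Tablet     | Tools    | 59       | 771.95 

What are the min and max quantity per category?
SELECT category, MIN(quantity), MAX(quantity)
FROM sales
GROUP BY category

Result:
  Clothing: min=1, max=80
  Food: min=4, max=50
  Tools: min=50, max=79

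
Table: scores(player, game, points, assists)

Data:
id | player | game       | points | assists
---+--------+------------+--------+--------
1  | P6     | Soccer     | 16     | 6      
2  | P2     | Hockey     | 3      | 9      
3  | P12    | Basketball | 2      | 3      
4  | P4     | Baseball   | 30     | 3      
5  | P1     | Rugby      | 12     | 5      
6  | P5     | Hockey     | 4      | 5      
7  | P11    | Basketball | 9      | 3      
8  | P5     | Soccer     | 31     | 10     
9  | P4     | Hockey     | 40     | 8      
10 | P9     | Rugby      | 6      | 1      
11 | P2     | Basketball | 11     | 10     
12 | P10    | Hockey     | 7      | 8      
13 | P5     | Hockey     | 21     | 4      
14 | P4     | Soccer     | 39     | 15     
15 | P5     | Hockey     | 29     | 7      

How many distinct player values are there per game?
SELECT game, COUNT(DISTINCT player)
FROM scores
GROUP BY game

Result:
  Baseball: 1 distinct
  Basketball: 3 distinct
  Hockey: 4 distinct
  Rugby: 2 distinct
  Soccer: 3 distinct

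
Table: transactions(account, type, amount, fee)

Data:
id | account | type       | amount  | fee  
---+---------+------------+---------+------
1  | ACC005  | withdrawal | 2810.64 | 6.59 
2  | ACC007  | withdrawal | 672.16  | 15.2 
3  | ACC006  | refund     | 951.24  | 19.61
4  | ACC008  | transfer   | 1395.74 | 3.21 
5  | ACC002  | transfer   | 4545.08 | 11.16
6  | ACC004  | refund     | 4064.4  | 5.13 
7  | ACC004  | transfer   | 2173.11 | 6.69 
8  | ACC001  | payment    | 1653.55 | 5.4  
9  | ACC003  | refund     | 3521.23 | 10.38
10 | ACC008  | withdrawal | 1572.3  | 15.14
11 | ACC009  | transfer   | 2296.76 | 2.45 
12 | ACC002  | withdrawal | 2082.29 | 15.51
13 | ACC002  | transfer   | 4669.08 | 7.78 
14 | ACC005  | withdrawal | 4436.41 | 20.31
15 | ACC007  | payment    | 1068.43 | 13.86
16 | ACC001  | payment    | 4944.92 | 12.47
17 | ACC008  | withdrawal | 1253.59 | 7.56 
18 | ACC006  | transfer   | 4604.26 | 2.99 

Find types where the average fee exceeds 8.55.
SELECT type, AVG(fee)
FROM transactions
GROUP BY type
HAVING AVG(fee) > 8.55

Result:
  payment: avg=10.58
  refund: avg=11.71
  withdrawal: avg=13.39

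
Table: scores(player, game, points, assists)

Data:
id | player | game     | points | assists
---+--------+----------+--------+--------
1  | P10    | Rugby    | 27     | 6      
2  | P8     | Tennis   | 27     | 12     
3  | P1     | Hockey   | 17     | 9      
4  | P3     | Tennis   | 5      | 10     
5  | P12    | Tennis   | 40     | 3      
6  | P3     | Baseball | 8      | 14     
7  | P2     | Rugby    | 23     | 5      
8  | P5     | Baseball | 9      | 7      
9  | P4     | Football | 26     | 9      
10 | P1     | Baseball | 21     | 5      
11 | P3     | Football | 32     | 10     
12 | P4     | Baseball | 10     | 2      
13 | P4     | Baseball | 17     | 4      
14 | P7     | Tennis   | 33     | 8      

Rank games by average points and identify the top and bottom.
SELECT game, AVG(points)
FROM scores
GROUP BY game
ORDER BY AVG(points)

All groups:
  Baseball: 13.00
  Hockey: 17.00
  Rugby: 25.00
  Tennis: 26.25
  Football: 29.00

Highest: Football (29.00)
Lowest: Baseball (13.00)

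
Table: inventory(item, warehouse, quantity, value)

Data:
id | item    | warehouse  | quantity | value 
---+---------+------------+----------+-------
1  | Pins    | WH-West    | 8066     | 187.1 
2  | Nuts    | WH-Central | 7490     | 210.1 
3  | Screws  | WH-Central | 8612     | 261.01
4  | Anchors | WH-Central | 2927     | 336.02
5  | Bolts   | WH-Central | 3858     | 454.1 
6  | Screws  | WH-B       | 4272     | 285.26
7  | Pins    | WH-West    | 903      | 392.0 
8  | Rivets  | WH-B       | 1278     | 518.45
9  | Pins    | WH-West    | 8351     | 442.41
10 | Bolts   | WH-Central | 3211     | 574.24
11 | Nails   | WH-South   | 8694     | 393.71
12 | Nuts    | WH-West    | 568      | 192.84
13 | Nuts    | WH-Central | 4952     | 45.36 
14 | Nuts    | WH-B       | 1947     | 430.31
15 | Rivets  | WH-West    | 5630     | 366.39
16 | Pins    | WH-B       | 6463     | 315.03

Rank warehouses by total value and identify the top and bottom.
SELECT warehouse, SUM(value)
FROM inventory
GROUP BY warehouse
ORDER BY SUM(value)

All groups:
  WH-South: 393.71
  WH-B: 1549.05
  WH-West: 1580.74
  WH-Central: 1880.83

Highest: WH-Central (1880.83)
Lowest: WH-South (393.71)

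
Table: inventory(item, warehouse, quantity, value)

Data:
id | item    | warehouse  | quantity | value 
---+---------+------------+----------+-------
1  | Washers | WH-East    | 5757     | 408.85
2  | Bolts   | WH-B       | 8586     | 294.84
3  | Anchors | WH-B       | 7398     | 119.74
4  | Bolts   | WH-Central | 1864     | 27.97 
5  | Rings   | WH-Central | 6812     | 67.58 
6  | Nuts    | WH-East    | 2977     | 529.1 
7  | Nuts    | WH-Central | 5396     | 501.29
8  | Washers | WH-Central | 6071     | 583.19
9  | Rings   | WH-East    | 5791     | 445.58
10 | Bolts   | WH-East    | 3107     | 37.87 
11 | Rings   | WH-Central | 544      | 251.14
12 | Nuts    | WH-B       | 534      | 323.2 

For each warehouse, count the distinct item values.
SELECT warehouse, COUNT(DISTINCT item)
FROM inventory
GROUP BY warehouse

Result:
  WH-B: 3 distinct
  WH-Central: 4 distinct
  WH-East: 4 distinct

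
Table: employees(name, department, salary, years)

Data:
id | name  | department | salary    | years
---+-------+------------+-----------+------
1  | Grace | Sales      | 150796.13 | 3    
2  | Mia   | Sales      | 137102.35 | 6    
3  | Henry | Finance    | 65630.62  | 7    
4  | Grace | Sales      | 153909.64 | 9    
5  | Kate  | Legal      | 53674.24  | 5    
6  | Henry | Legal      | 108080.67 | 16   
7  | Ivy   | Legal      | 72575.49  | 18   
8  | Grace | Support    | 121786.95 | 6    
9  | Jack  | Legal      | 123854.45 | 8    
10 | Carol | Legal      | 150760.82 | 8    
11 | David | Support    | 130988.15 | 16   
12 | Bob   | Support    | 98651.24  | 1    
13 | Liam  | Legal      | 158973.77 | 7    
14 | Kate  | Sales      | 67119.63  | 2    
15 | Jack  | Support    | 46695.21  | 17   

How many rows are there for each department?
SELECT department, COUNT(*) as count
FROM employees
GROUP BY department

Result:
  Finance: 1
  Legal: 6
  Sales: 4
  Support: 4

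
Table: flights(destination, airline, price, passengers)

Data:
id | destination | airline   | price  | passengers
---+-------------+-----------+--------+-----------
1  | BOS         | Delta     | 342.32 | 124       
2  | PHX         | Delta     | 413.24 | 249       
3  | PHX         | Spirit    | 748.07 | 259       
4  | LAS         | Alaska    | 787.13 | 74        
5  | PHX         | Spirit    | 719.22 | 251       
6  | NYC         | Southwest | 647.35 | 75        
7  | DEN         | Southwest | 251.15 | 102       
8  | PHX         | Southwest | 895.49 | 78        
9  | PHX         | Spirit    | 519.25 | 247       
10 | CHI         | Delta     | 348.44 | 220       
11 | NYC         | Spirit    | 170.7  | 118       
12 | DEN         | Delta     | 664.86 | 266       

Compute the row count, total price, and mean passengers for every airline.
SELECT airline,
       COUNT(*) as cnt,
       SUM(price) as total_price,
       AVG(passengers) as avg_passengers
FROM flights
GROUP BY airline

Result:
  Alaska: 1 records, 787.13 total price, 74.00 avg passengers
  Delta: 4 records, 1768.86 total price, 214.75 avg passengers
  Southwest: 3 records, 1793.99 total price, 85.00 avg passengers
  Spirit: 4 records, 2157.24 total price, 218.75 avg passengers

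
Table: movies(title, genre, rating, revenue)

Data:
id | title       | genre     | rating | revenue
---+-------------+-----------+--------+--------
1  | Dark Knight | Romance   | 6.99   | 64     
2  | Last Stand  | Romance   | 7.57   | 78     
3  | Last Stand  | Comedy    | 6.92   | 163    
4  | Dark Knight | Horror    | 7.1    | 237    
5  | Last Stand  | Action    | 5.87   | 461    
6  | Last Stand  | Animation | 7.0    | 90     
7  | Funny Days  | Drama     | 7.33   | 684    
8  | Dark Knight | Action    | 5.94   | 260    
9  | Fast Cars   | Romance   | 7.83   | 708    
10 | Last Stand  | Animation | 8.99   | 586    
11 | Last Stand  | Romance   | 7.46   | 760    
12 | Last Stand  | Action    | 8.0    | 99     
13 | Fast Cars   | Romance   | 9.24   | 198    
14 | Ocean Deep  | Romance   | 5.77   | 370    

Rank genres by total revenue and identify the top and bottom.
SELECT genre, SUM(revenue)
FROM movies
GROUP BY genre
ORDER BY SUM(revenue)

All groups:
  Comedy: 163
  Horror: 237
  Animation: 676
  Drama: 684
  Action: 820
  Romance: 2178

Highest: Romance (2178)
Lowest: Comedy (163)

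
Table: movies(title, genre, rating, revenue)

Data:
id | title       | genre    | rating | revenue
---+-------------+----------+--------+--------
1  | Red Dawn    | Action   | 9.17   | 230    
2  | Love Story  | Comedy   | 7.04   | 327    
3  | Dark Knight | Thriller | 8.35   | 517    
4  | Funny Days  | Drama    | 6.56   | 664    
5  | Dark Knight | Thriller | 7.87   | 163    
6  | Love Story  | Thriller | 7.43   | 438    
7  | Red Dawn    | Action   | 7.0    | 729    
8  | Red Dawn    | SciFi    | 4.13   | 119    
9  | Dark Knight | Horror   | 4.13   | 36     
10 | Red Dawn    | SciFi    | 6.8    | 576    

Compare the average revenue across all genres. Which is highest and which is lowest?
SELECT genre, AVG(revenue)
FROM movies
GROUP BY genre
ORDER BY AVG(revenue)

All groups:
  Horror: 36.00
  Comedy: 327.00
  SciFi: 347.50
  Thriller: 372.67
  Action: 479.50
  Drama: 664.00

Highest: Drama (664.00)
Lowest: Horror (36.00)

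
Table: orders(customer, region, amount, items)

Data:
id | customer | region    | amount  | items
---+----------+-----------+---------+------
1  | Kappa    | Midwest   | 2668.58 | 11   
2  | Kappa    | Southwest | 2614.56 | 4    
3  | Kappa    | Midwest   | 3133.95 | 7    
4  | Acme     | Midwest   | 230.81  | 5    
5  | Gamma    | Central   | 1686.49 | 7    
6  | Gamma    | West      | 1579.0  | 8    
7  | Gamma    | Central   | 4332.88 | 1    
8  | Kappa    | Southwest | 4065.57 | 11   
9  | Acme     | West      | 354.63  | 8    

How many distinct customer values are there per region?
SELECT region, COUNT(DISTINCT customer)
FROM orders
GROUP BY region

Result:
  Central: 1 distinct
  Midwest: 2 distinct
  Southwest: 1 distinct
  West: 2 distinct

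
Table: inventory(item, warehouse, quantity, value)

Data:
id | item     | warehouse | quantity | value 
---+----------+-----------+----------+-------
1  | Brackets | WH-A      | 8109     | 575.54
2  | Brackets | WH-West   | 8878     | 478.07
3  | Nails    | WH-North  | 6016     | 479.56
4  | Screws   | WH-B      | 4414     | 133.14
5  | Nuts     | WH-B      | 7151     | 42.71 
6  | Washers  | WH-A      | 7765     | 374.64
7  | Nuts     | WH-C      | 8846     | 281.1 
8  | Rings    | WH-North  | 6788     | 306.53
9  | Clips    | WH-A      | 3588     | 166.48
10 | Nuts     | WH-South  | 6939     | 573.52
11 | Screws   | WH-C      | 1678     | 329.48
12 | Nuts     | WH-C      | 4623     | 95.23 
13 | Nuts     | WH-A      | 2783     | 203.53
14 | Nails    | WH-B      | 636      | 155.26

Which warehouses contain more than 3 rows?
SELECT warehouse, COUNT(*) as cnt
FROM inventory
GROUP BY warehouse
HAVING COUNT(*) > 3

Result:
  WH-A: 4

Note: HAVING filters groups after aggregation, WHERE filters rows before.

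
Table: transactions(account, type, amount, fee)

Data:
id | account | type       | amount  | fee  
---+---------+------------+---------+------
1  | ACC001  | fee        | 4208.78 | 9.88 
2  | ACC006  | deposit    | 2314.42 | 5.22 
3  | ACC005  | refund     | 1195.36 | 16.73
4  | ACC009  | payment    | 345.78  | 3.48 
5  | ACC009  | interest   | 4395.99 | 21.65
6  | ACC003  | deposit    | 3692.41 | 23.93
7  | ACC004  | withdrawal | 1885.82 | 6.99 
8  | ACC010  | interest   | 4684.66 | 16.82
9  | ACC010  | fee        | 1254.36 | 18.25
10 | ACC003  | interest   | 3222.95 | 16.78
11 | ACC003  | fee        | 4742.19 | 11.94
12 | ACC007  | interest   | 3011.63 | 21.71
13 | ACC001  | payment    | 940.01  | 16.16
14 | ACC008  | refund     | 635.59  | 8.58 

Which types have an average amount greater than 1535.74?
SELECT type, AVG(amount)
FROM transactions
GROUP BY type
HAVING AVG(amount) > 1535.74

Result:
  deposit: avg=3003.42
  fee: avg=3401.78
  interest: avg=3828.81
  withdrawal: avg=1885.82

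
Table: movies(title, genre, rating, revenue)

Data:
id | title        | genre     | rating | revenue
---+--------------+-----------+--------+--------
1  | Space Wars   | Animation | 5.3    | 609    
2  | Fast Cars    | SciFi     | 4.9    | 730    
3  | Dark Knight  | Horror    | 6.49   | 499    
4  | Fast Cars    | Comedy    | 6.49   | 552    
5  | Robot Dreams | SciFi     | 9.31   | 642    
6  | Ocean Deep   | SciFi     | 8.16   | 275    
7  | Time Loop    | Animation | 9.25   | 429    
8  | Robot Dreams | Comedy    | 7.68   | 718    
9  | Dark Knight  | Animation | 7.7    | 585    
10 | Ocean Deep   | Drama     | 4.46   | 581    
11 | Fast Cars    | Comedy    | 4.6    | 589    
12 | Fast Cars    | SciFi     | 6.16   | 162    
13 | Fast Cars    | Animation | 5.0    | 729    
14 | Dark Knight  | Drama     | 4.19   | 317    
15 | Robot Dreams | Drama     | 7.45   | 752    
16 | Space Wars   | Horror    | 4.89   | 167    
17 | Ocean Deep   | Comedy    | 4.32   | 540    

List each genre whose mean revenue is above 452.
SELECT genre, AVG(revenue)
FROM movies
GROUP BY genre
HAVING AVG(revenue) > 452

Result:
  Animation: avg=588.00
  Comedy: avg=599.75
  Drama: avg=550.00
  SciFi: avg=452.25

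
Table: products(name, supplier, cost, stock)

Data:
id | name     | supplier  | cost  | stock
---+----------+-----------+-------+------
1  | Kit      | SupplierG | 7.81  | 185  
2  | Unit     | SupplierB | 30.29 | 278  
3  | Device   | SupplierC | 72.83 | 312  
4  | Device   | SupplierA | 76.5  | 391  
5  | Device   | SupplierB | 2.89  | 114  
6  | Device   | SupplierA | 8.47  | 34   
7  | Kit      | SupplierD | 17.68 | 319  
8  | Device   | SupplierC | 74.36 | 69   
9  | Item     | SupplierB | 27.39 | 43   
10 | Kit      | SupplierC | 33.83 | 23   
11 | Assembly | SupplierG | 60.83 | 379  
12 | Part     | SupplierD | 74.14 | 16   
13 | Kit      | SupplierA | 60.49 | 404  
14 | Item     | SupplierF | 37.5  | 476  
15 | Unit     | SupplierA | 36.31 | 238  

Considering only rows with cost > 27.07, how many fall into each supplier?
SELECT supplier, COUNT(*)
FROM products
WHERE cost > 27.07
GROUP BY supplier

Note: WHERE filters rows before grouping.

Result:
  SupplierA: 3
  SupplierB: 2
  SupplierC: 3
  SupplierD: 1
  SupplierF: 1
  SupplierG: 1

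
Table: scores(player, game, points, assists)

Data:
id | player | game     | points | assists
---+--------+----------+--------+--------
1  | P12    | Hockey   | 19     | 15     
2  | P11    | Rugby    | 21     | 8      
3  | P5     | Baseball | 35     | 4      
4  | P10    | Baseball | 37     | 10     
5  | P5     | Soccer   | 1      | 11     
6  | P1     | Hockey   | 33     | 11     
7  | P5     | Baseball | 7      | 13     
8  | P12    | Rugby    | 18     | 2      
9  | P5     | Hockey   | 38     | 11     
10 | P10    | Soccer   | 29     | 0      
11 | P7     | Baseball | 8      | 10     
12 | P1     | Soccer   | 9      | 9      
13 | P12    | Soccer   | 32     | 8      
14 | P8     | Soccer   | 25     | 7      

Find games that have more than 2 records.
SELECT game, COUNT(*) as cnt
FROM scores
GROUP BY game
HAVING COUNT(*) > 2

Result:
  Baseball: 4
  Hockey: 3
  Soccer: 5

Note: HAVING filters groups after aggregation, WHERE filters rows before.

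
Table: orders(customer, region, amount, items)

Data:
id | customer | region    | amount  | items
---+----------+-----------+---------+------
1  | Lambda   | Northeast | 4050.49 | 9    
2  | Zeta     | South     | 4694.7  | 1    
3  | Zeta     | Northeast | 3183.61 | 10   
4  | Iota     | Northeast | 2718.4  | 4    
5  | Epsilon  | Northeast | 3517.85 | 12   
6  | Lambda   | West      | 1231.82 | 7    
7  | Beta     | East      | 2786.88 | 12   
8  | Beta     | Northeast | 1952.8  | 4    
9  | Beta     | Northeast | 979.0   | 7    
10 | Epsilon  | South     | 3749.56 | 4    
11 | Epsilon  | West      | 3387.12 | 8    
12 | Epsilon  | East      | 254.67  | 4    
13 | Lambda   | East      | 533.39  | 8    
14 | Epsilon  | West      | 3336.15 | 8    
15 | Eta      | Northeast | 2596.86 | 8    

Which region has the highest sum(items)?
SELECT region, SUM(items) as val
FROM orders
GROUP BY region
ORDER BY val DESC
LIMIT 1

Result: Northeast with sum(items) = 54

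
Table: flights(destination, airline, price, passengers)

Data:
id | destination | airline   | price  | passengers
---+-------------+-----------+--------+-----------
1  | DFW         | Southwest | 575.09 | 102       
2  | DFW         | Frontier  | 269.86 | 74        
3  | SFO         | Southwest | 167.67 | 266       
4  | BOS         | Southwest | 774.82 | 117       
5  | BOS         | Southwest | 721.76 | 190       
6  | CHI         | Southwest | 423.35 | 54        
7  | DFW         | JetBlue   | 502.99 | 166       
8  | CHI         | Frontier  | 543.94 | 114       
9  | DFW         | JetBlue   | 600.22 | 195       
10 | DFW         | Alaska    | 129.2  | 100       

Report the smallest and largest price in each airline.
SELECT airline, MIN(price), MAX(price)
FROM flights
GROUP BY airline

Result:
  Alaska: min=129.20, max=129.20
  Frontier: min=269.86, max=543.94
  JetBlue: min=502.99, max=600.22
  Southwest: min=167.67, max=774.82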